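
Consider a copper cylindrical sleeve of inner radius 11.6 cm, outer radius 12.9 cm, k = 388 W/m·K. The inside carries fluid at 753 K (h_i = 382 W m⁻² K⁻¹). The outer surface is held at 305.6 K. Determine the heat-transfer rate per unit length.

Treat each layer as a resistance in series:
  R'_conv,in = 1/(2πr h) = 1/(2π·0.116·382) = 0.003592 m·K/W
  R'_copper = ln(0.129/0.116)/(2πk) = 0.1062/(2π·388) = 4.357×10^-5 m·K/W
ΣR = 0.003592 + 4.357×10^-5 = 0.003636 m·K/W
Q' = ΔT/ΣR = (753 K − 305.6 K)/0.003636 = 1.23×10^5 W/m

Q' = 1.23×10^5 W/m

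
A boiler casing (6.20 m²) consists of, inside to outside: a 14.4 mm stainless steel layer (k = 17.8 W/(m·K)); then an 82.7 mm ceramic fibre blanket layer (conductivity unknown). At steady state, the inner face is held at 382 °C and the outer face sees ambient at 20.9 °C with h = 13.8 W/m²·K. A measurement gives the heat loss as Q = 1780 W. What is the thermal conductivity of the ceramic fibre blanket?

ΣR = ΔT/Q = |382 − 20.9|/1780 = 0.2029 K/W
Known resistances:
  R_stainless steel = L/(kA) = 0.0144/(17.8·6.20) = 1.305×10^-4 K/W
  R_conv,out = 1/(hA) = 1/(13.8·6.20) = 0.01169 K/W
R_ceramic fibre blanket = ΣR − ΣR_known = 0.2029 − 0.01182 = 0.1911 K/W
L/(kA) = 0.1911 ⇒ k = 0.0827/(0.1911·6.20) = 0.0698 W/m·K

k = 0.0698 W/m·K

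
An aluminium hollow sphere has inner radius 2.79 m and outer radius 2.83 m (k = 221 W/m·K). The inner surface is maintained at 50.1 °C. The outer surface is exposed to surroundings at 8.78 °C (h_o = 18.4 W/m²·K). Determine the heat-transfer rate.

Q = 76300 W

Resistance network (inner→outer):
  R_aluminium = (1/2.79 − 1/2.83)/(4πk) = 0.005066/(4π·221) = 1.824×10^-6 K/W
  R_conv,out = 1/(4πr²h) = 1/(4π·2.83²·18.4) = 5.400×10^-4 K/W
ΣR = 1.824×10^-6 + 5.400×10^-4 = 5.418×10^-4 K/W
Q = ΔT/ΣR = (50.1 °C − 8.78 °C)/5.418×10^-4 = 76300 W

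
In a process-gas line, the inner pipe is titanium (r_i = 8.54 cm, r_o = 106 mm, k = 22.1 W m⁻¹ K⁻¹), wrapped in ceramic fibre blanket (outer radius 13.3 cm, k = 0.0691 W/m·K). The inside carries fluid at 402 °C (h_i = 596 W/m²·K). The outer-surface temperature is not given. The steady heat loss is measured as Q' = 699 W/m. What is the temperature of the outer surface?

Sum the resistances:
  R'_conv,in = 1/(2πr h) = 1/(2π·0.0854·596) = 0.003127 m·K/W
  R'_titanium = ln(0.106/0.0854)/(2πk) = 0.2161/(2π·22.1) = 0.001556 m·K/W
  R'_ceramic fibre blanket = ln(0.133/0.106)/(2πk) = 0.2269/(2π·0.0691) = 0.5226 m·K/W
ΣR = 0.5273 m·K/W
ΔT = Q'·ΣR = 699 × 0.5273 = 368.6 K
Heat flows outward, so T_out = T_in − ΔT = 402 − 368.6 = 33.4 °C

T_out = 33.4 °C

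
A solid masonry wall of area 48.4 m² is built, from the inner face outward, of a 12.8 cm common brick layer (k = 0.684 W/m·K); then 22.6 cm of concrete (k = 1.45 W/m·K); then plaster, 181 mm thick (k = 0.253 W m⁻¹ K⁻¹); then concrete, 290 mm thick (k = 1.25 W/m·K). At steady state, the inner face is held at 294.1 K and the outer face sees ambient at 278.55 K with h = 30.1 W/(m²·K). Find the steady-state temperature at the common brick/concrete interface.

Treat each layer as a resistance in series:
  R_common brick = L/(kA) = 0.128/(0.684·48.4) = 0.003866 K/W
  R_concrete = L/(kA) = 0.226/(1.45·48.4) = 0.003220 K/W
  R_plaster = L/(kA) = 0.181/(0.253·48.4) = 0.01478 K/W
  R_concrete = L/(kA) = 0.290/(1.25·48.4) = 0.004793 K/W
  R_conv,out = 1/(hA) = 1/(30.1·48.4) = 6.864×10^-4 K/W
ΣR = 0.003866 + 0.003220 + 0.01478 + 0.004793 + 6.864×10^-4 = 0.02735 K/W
Q = ΔT/ΣR = (294.1 K − 278.55 K)/0.02735 = 568.6 W
From the inner boundary to the common brick/concrete interface, ΣR_partial = 0.003866 K/W.
T_interface = T_in − Q·ΣR_partial = 294.1 K − (568.6)(0.003866) = 291.9 K

T = 291.9 K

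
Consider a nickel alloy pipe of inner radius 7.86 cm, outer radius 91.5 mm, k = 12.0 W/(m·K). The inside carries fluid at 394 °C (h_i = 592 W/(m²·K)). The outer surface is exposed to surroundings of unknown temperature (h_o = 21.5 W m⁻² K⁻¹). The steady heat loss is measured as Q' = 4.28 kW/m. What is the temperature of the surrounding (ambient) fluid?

T_out = 24.5 °C

Series resistances:
  R'_conv,in = 1/(2πr h) = 1/(2π·0.0786·592) = 0.003420 m·K/W
  R'_nickel alloy = ln(0.0915/0.0786)/(2πk) = 0.1520/(2π·12.0) = 0.002016 m·K/W
  R'_conv,out = 1/(2πr h) = 1/(2π·0.0915·21.5) = 0.08090 m·K/W
ΣR = 0.08634 m·K/W
ΔT = Q'·ΣR = 4280 × 0.08634 = 369.5 K
Heat flows outward, so T_out = T_in − ΔT = 394 − 369.5 = 24.5 °C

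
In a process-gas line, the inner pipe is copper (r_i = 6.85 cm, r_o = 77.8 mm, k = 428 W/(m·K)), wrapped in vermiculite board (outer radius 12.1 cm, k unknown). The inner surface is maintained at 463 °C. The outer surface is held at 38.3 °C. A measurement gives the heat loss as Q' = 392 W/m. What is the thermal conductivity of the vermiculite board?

ΣR = ΔT/Q' = |463 − 38.3|/392 = 1.083 m·K/W
Known resistances:
  R'_copper = ln(0.0778/0.0685)/(2πk) = 0.1273/(2π·428) = 4.734×10^-5 m·K/W
R_vermiculite board = ΣR − ΣR_known = 1.083 − 4.734×10^-5 = 1.083 m·K/W
ln(r₂/r₁)/(2πk) = 1.083 ⇒ k = 0.4416/(2π·1.083) = 0.0649 W/m·K

k = 0.0649 W/m·K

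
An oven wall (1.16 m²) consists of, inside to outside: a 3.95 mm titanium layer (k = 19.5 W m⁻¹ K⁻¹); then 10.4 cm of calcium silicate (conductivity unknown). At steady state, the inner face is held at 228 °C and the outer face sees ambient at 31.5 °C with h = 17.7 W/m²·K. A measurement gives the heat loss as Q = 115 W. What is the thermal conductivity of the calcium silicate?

ΣR = ΔT/Q = |228 − 31.5|/115 = 1.709 K/W
Known resistances:
  R_titanium = L/(kA) = 0.00395/(19.5·1.16) = 1.746×10^-4 K/W
  R_conv,out = 1/(hA) = 1/(17.7·1.16) = 0.04870 K/W
R_calcium silicate = ΣR − ΣR_known = 1.709 − 0.04887 = 1.660 K/W
L/(kA) = 1.660 ⇒ k = 0.104/(1.660·1.16) = 0.0540 W/m·K

k = 0.0540 W/m·K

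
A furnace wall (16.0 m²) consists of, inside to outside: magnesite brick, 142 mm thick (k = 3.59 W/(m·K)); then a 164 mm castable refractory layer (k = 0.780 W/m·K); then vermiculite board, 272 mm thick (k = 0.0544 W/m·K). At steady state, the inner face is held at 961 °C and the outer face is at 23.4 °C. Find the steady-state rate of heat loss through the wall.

Treat each layer as a resistance in series:
  R_magnesite brick = L/(kA) = 0.142/(3.59·16.0) = 0.002472 K/W
  R_castable refractory = L/(kA) = 0.164/(0.780·16.0) = 0.01314 K/W
  R_vermiculite board = L/(kA) = 0.272/(0.0544·16.0) = 0.3125 K/W
ΣR = 0.002472 + 0.01314 + 0.3125 = 0.3281 K/W
Q = ΔT/ΣR = (961 °C − 23.4 °C)/0.3281 = 2860 W

Q = 2860 W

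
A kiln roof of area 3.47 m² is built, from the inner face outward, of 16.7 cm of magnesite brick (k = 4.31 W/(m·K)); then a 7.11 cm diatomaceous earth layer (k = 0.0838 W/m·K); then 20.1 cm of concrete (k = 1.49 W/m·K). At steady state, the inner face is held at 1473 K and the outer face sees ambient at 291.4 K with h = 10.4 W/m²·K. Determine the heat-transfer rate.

Q = 3.67 kW

Resistance network (inner→outer):
  R_magnesite brick = L/(kA) = 0.167/(4.31·3.47) = 0.01117 K/W
  R_diatomaceous earth = L/(kA) = 0.0711/(0.0838·3.47) = 0.2445 K/W
  R_concrete = L/(kA) = 0.201/(1.49·3.47) = 0.03888 K/W
  R_conv,out = 1/(hA) = 1/(10.4·3.47) = 0.02771 K/W
ΣR = 0.01117 + 0.2445 + 0.03888 + 0.02771 = 0.3223 K/W
Q = ΔT/ΣR = (1473 K − 291.4 K)/0.3223 = 3670 W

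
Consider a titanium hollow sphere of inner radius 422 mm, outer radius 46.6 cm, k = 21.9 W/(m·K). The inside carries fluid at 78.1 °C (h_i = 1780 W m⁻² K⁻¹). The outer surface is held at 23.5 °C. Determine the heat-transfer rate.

Treat each layer as a resistance in series:
  R_conv,in = 1/(4πr²h) = 1/(4π·0.422²·1780) = 2.510×10^-4 K/W
  R_titanium = (1/0.422 − 1/0.466)/(4πk) = 0.2237/(4π·21.9) = 8.130×10^-4 K/W
ΣR = 2.510×10^-4 + 8.130×10^-4 = 0.001064 K/W
Q = ΔT/ΣR = (78.1 °C − 23.5 °C)/0.001064 = 51300 W

Q = 51300 W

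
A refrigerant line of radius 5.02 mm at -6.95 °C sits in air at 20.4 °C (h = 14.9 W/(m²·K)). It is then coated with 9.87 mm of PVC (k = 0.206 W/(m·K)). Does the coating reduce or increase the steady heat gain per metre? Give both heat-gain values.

Critical radius for a cylinder: r_cr = k/h = 0.0138 m = 1.38 cm.
Outer radius after coating: r₂ = 0.00502 + 0.00987 = 0.01489 m.
r₁ < r_cr < r₂: heat gain rises to a maximum at r_cr then falls. Whether the coating helps depends on whether Q(r₂) has dropped back below Q(r₁).
Bare: R = 1/(2πr₁h) = 2.128 m·K/W; Q = 27.35/2.128 = 12.9 W/m.
Coated: R = R_cond + R_conv = 1.557 m·K/W; Q = 27.35/1.557 = 17.6 W/m.

increases: 12.9 → 17.6 W/m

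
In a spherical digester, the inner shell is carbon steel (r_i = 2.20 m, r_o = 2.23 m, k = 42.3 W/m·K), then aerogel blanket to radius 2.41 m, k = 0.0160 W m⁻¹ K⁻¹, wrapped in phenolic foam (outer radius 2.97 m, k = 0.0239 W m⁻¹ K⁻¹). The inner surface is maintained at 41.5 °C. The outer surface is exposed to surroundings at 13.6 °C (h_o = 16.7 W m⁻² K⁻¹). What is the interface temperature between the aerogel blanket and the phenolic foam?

Series thermal resistances, inner to outer:
  R_carbon steel = (1/2.20 − 1/2.23)/(4πk) = 0.006115/(4π·42.3) = 1.150×10^-5 K/W
  R_aerogel blanket = (1/2.23 − 1/2.41)/(4πk) = 0.03349/(4π·0.0160) = 0.1666 K/W
  R_phenolic foam = (1/2.41 − 1/2.97)/(4πk) = 0.07824/(4π·0.0239) = 0.2605 K/W
  R_conv,out = 1/(4πr²h) = 1/(4π·2.97²·16.7) = 5.402×10^-4 K/W
ΣR = 1.150×10^-5 + 0.1666 + 0.2605 + 5.402×10^-4 = 0.4277 K/W
Q = ΔT/ΣR = (41.5 °C − 13.6 °C)/0.4277 = 65.23 W
From the inner boundary to the aerogel blanket/phenolic foam interface, ΣR_partial = 0.1666 K/W.
T_interface = T_in − Q·ΣR_partial = 41.5 °C − (65.23)(0.1666) = 30.6 °C

T = 30.6 °C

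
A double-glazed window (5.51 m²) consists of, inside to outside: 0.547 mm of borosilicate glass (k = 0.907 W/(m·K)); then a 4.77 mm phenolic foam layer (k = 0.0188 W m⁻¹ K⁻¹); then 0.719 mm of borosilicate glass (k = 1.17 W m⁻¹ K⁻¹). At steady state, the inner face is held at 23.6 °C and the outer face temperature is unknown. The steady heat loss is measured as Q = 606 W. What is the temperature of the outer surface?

Sum the resistances:
  R_borosilicate glass = L/(kA) = 5.47×10^-4/(0.907·5.51) = 1.095×10^-4 K/W
  R_phenolic foam = L/(kA) = 0.00477/(0.0188·5.51) = 0.04605 K/W
  R_borosilicate glass = L/(kA) = 7.19×10^-4/(1.17·5.51) = 1.115×10^-4 K/W
ΣR = 0.04627 K/W
ΔT = Q·ΣR = 606 × 0.04627 = 28.04 K
Heat flows outward, so T_out = T_in − ΔT = 23.6 − 28.04 = -4.44 °C

T_out = -4.44 °C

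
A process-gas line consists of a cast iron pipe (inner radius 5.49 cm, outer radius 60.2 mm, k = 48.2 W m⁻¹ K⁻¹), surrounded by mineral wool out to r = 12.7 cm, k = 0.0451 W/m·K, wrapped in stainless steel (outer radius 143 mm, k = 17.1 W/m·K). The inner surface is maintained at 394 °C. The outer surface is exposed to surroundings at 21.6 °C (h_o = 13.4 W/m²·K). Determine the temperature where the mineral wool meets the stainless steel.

T = 33.1 °C

Resistance network (inner→outer):
  R'_cast iron = ln(0.0602/0.0549)/(2πk) = 0.09216/(2π·48.2) = 3.043×10^-4 m·K/W
  R'_mineral wool = ln(0.127/0.0602)/(2πk) = 0.7465/(2π·0.0451) = 2.634 m·K/W
  R'_stainless steel = ln(0.143/0.127)/(2πk) = 0.1187/(2π·17.1) = 0.001104 m·K/W
  R'_conv,out = 1/(2πr h) = 1/(2π·0.143·13.4) = 0.08306 m·K/W
ΣR = 3.043×10^-4 + 2.634 + 0.001104 + 0.08306 = 2.718 m·K/W
Q' = ΔT/ΣR = (394 °C − 21.6 °C)/2.718 = 137.0 W/m
From the inner boundary to the mineral wool/stainless steel interface, ΣR_partial = 2.634 m·K/W.
T_interface = T_in − Q'·ΣR_partial = 394 °C − (137.0)(2.634) = 33.1 °C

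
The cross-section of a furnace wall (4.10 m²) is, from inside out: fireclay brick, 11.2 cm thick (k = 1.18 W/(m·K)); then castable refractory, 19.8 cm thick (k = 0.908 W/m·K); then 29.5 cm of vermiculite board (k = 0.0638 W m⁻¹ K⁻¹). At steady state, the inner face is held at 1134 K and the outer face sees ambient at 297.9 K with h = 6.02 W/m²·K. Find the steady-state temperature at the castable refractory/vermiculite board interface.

Series thermal resistances, inner to outer:
  R_fireclay brick = L/(kA) = 0.112/(1.18·4.10) = 0.02315 K/W
  R_castable refractory = L/(kA) = 0.198/(0.908·4.10) = 0.05319 K/W
  R_vermiculite board = L/(kA) = 0.295/(0.0638·4.10) = 1.128 K/W
  R_conv,out = 1/(hA) = 1/(6.02·4.10) = 0.04052 K/W
ΣR = 0.02315 + 0.05319 + 1.128 + 0.04052 = 1.245 K/W
Q = ΔT/ΣR = (1134 K − 297.9 K)/1.245 = 671.6 W
From the inner boundary to the castable refractory/vermiculite board interface, ΣR_partial = 0.07634 K/W.
T_interface = T_in − Q·ΣR_partial = 1134 K − (671.6)(0.07634) = 1083 K

T = 1083 K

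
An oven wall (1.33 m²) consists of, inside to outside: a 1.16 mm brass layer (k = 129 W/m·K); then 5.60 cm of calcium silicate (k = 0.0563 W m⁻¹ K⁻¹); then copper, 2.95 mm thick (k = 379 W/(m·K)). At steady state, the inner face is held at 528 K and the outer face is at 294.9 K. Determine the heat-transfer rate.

Series thermal resistances, inner to outer:
  R_brass = L/(kA) = 0.00116/(129·1.33) = 6.761×10^-6 K/W
  R_calcium silicate = L/(kA) = 0.0560/(0.0563·1.33) = 0.7479 K/W
  R_copper = L/(kA) = 0.00295/(379·1.33) = 5.852×10^-6 K/W
ΣR = 6.761×10^-6 + 0.7479 + 5.852×10^-6 = 0.7479 K/W
Q = ΔT/ΣR = (528 K − 294.9 K)/0.7479 = 312 W

Q = 312 W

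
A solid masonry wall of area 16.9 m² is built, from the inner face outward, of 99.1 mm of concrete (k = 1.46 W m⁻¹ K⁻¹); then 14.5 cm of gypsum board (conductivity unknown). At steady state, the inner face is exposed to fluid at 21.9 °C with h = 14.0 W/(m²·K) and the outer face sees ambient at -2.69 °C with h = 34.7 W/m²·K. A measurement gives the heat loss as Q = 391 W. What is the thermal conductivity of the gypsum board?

ΣR = ΔT/Q = |21.9 − -2.69|/391 = 0.06289 K/W
Known resistances:
  R_conv,in = 1/(hA) = 1/(14.0·16.9) = 0.004227 K/W
  R_concrete = L/(kA) = 0.0991/(1.46·16.9) = 0.004016 K/W
  R_conv,out = 1/(hA) = 1/(34.7·16.9) = 0.001705 K/W
R_gypsum board = ΣR − ΣR_known = 0.06289 − 0.009948 = 0.05294 K/W
L/(kA) = 0.05294 ⇒ k = 0.145/(0.05294·16.9) = 0.162 W/m·K

k = 0.162 W/m·K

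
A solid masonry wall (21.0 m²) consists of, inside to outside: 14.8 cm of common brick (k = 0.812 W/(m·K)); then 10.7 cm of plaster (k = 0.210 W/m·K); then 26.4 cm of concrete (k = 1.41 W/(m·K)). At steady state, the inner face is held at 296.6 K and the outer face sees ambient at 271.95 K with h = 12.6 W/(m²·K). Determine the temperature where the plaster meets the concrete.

T = 278.81 K

Series thermal resistances, inner to outer:
  R_common brick = L/(kA) = 0.148/(0.812·21.0) = 0.008679 K/W
  R_plaster = L/(kA) = 0.107/(0.210·21.0) = 0.02426 K/W
  R_concrete = L/(kA) = 0.264/(1.41·21.0) = 0.008916 K/W
  R_conv,out = 1/(hA) = 1/(12.6·21.0) = 0.003779 K/W
ΣR = 0.008679 + 0.02426 + 0.008916 + 0.003779 = 0.04563 K/W
Q = ΔT/ΣR = (296.6 K − 271.95 K)/0.04563 = 540.2 W
From the inner boundary to the plaster/concrete interface, ΣR_partial = 0.03294 K/W.
T_interface = T_in − Q·ΣR_partial = 296.6 K − (540.2)(0.03294) = 278.81 K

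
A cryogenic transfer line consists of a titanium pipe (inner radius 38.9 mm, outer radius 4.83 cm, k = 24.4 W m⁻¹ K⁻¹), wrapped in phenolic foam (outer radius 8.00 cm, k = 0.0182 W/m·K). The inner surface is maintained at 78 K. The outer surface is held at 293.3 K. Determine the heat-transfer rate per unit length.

Q' = 48.8 W/m

Series thermal resistances, inner to outer:
  R'_titanium = ln(0.0483/0.0389)/(2πk) = 0.2164/(2π·24.4) = 0.001412 m·K/W
  R'_phenolic foam = ln(0.0800/0.0483)/(2πk) = 0.5046/(2π·0.0182) = 4.413 m·K/W
ΣR = 0.001412 + 4.413 = 4.414 m·K/W
Q' = ΔT/ΣR = (78 K − 293.3 K)/4.414 = -48.8 W/m
(Negative Q' ⇒ heat flows inward; heat gain = 48.8 W/m.)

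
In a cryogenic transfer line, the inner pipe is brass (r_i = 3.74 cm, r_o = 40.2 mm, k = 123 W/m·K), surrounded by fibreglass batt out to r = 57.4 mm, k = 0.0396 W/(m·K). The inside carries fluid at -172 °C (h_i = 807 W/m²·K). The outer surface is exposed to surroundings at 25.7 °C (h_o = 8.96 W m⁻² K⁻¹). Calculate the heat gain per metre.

Series thermal resistances, inner to outer:
  R'_conv,in = 1/(2πr h) = 1/(2π·0.0374·807) = 0.005273 m·K/W
  R'_brass = ln(0.0402/0.0374)/(2πk) = 0.07220/(2π·123) = 9.342×10^-5 m·K/W
  R'_fibreglass batt = ln(0.0574/0.0402)/(2πk) = 0.3562/(2π·0.0396) = 1.431 m·K/W
  R'_conv,out = 1/(2πr h) = 1/(2π·0.0574·8.96) = 0.3095 m·K/W
ΣR = 0.005273 + 9.342×10^-5 + 1.431 + 0.3095 = 1.746 m·K/W
Q' = ΔT/ΣR = (-172 °C − 25.7 °C)/1.746 = -113 W/m
(Negative Q' ⇒ heat flows inward; heat gain = 113 W/m.)

Q' = 113 W/m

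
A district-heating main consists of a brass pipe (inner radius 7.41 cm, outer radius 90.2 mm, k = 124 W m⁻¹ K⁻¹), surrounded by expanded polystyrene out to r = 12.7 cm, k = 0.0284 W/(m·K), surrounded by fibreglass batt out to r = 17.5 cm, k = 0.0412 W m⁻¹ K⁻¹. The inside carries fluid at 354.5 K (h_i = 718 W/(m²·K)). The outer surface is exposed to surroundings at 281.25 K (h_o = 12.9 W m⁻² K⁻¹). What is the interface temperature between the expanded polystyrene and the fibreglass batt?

T = 310.9 K

Series thermal resistances, inner to outer:
  R'_conv,in = 1/(2πr h) = 1/(2π·0.0741·718) = 0.002991 m·K/W
  R'_brass = ln(0.0902/0.0741)/(2πk) = 0.1966/(2π·124) = 2.524×10^-4 m·K/W
  R'_expanded polystyrene = ln(0.127/0.0902)/(2πk) = 0.3422/(2π·0.0284) = 1.917 m·K/W
  R'_fibreglass batt = ln(0.175/0.127)/(2πk) = 0.3206/(2π·0.0412) = 1.238 m·K/W
  R'_conv,out = 1/(2πr h) = 1/(2π·0.175·12.9) = 0.07050 m·K/W
ΣR = 0.002991 + 2.524×10^-4 + 1.917 + 1.238 + 0.07050 = 3.229 m·K/W
Q' = ΔT/ΣR = (354.5 K − 281.25 K)/3.229 = 22.69 W/m
From the inner boundary to the expanded polystyrene/fibreglass batt interface, ΣR_partial = 1.920 m·K/W.
T_interface = T_in − Q'·ΣR_partial = 354.5 K − (22.69)(1.920) = 310.9 K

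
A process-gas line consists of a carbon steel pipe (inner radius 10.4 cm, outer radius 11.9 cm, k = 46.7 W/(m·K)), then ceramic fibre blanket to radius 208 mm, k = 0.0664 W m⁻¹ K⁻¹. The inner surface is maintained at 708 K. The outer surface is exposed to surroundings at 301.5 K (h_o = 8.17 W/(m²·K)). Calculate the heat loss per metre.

Q' = 284 W/m

Resistance network (inner→outer):
  R'_carbon steel = ln(0.119/0.104)/(2πk) = 0.1347/(2π·46.7) = 4.592×10^-4 m·K/W
  R'_ceramic fibre blanket = ln(0.208/0.119)/(2πk) = 0.5584/(2π·0.0664) = 1.338 m·K/W
  R'_conv,out = 1/(2πr h) = 1/(2π·0.208·8.17) = 0.09366 m·K/W
ΣR = 4.592×10^-4 + 1.338 + 0.09366 = 1.432 m·K/W
Q' = ΔT/ΣR = (708 K − 301.5 K)/1.432 = 284 W/m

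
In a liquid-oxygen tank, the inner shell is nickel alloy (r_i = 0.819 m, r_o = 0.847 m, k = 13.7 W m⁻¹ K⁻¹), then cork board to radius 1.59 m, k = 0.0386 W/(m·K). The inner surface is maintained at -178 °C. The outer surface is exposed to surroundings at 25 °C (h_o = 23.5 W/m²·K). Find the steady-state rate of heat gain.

Q = 178 W

Series thermal resistances, inner to outer:
  R_nickel alloy = (1/0.819 − 1/0.847)/(4πk) = 0.04036/(4π·13.7) = 2.345×10^-4 K/W
  R_cork board = (1/0.847 − 1/1.59)/(4πk) = 0.5517/(4π·0.0386) = 1.137 K/W
  R_conv,out = 1/(4πr²h) = 1/(4π·1.59²·23.5) = 0.001339 K/W
ΣR = 2.345×10^-4 + 1.137 + 0.001339 = 1.139 K/W
Q = ΔT/ΣR = (-178 °C − 25 °C)/1.139 = -178 W
(Negative Q ⇒ heat flows inward; heat gain = 178 W.)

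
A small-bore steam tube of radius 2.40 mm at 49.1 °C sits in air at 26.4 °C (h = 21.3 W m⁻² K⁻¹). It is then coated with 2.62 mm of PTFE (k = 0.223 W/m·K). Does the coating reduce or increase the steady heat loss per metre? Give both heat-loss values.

Critical radius for a cylinder: r_cr = k/h = 0.0105 m = 1.05 cm.
Outer radius after coating: r₂ = 0.00240 + 0.00262 = 0.00502 m.
Since r₁ < r_cr and r₂ ≤ r_cr, the coating moves toward the maximum at r_cr — heat loss rises.
Bare: R = 1/(2πr₁h) = 3.113 m·K/W; Q = 22.7/3.113 = 7.29 W/m.
Coated: R = R_cond + R_conv = 2.015 m·K/W; Q = 22.7/2.015 = 11.3 W/m.

increases: 7.29 → 11.3 W/m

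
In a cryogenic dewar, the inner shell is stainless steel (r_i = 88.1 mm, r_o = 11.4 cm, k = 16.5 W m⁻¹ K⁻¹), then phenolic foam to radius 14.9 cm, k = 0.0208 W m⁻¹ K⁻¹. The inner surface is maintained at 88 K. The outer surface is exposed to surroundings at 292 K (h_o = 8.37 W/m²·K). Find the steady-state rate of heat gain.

Q = 24.5 W

Series thermal resistances, inner to outer:
  R_stainless steel = (1/0.0881 − 1/0.114)/(4πk) = 2.579/(4π·16.5) = 0.01244 K/W
  R_phenolic foam = (1/0.114 − 1/0.149)/(4πk) = 2.061/(4π·0.0208) = 7.883 K/W
  R_conv,out = 1/(4πr²h) = 1/(4π·0.149²·8.37) = 0.4282 K/W
ΣR = 0.01244 + 7.883 + 0.4282 = 8.324 K/W
Q = ΔT/ΣR = (88 K − 292 K)/8.324 = -24.5 W
(Negative Q ⇒ heat flows inward; heat gain = 24.5 W.)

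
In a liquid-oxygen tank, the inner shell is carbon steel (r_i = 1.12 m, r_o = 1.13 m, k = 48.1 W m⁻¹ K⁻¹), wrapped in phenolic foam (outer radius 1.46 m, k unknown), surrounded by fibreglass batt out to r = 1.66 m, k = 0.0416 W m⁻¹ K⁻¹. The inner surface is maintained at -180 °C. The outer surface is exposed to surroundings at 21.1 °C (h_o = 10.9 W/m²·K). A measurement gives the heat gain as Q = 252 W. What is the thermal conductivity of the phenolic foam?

ΣR = ΔT/Q = |-180 − 21.1|/252 = 0.7980 K/W
Known resistances:
  R_carbon steel = (1/1.12 − 1/1.13)/(4πk) = 0.007901/(4π·48.1) = 1.307×10^-5 K/W
  R_fibreglass batt = (1/1.46 − 1/1.66)/(4πk) = 0.08252/(4π·0.0416) = 0.1579 K/W
  R_conv,out = 1/(4πr²h) = 1/(4π·1.66²·10.9) = 0.002649 K/W
R_phenolic foam = ΣR − ΣR_known = 0.7980 − 0.1606 = 0.6374 K/W
(1/r₁−1/r₂)/(4πk) = 0.6374 ⇒ k = 0.2000/(4π·0.6374) = 0.0250 W/m·K

k = 0.0250 W/m·K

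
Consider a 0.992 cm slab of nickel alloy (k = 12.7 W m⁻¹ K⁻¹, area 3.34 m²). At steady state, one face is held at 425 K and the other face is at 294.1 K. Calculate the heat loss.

Q = 560 kW

Q = kA·ΔT/L = 12.7 × 3.34 × |425 K − 294.1 K| / 0.00992 = 5.60×10^5 W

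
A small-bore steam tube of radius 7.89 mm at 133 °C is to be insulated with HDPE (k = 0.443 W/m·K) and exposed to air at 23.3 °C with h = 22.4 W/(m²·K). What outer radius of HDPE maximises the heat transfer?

r_cr = 1.98 cm

For a cylinder, r_cr = k_ins/h = 0.443/22.4 = 0.0198 m = 1.98 cm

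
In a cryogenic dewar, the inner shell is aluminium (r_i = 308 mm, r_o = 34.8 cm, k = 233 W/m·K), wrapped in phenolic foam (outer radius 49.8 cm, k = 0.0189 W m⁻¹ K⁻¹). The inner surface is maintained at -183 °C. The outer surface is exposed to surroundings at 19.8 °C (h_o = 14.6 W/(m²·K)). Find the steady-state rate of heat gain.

Series thermal resistances, inner to outer:
  R_aluminium = (1/0.308 − 1/0.348)/(4πk) = 0.3732/(4π·233) = 1.275×10^-4 K/W
  R_phenolic foam = (1/0.348 − 1/0.498)/(4πk) = 0.8655/(4π·0.0189) = 3.644 K/W
  R_conv,out = 1/(4πr²h) = 1/(4π·0.498²·14.6) = 0.02198 K/W
ΣR = 1.275×10^-4 + 3.644 + 0.02198 = 3.666 K/W
Q = ΔT/ΣR = (-183 °C − 19.8 °C)/3.666 = -55.3 W
(Negative Q ⇒ heat flows inward; heat gain = 55.3 W.)

Q = 55.3 W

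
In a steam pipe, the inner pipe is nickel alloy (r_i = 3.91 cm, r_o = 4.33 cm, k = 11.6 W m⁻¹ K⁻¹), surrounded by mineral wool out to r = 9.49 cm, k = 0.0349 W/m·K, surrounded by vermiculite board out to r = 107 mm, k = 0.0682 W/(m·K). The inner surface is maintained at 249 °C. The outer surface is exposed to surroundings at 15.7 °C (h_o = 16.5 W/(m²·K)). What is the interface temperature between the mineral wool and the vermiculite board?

T = 37.6 °C

Resistance network (inner→outer):
  R'_nickel alloy = ln(0.0433/0.0391)/(2πk) = 0.1020/(2π·11.6) = 0.001400 m·K/W
  R'_mineral wool = ln(0.0949/0.0433)/(2πk) = 0.7847/(2π·0.0349) = 3.578 m·K/W
  R'_vermiculite board = ln(0.107/0.0949)/(2πk) = 0.1200/(2π·0.0682) = 0.2800 m·K/W
  R'_conv,out = 1/(2πr h) = 1/(2π·0.107·16.5) = 0.09015 m·K/W
ΣR = 0.001400 + 3.578 + 0.2800 + 0.09015 = 3.950 m·K/W
Q' = ΔT/ΣR = (249 °C − 15.7 °C)/3.950 = 59.06 W/m
From the inner boundary to the mineral wool/vermiculite board interface, ΣR_partial = 3.579 m·K/W.
T_interface = T_in − Q'·ΣR_partial = 249 °C − (59.06)(3.579) = 37.6 °C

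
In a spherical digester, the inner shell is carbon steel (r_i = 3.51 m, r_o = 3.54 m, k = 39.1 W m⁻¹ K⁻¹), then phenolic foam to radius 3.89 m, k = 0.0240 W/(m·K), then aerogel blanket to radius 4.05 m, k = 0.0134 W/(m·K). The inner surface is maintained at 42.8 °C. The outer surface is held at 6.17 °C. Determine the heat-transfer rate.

Q = 253 W

Treat each layer as a resistance in series:
  R_carbon steel = (1/3.51 − 1/3.54)/(4πk) = 0.002414/(4π·39.1) = 4.914×10^-6 K/W
  R_phenolic foam = (1/3.54 − 1/3.89)/(4πk) = 0.02542/(4π·0.0240) = 0.08427 K/W
  R_aerogel blanket = (1/3.89 − 1/4.05)/(4πk) = 0.01016/(4π·0.0134) = 0.06031 K/W
ΣR = 4.914×10^-6 + 0.08427 + 0.06031 = 0.1446 K/W
Q = ΔT/ΣR = (42.8 °C − 6.17 °C)/0.1446 = 253 W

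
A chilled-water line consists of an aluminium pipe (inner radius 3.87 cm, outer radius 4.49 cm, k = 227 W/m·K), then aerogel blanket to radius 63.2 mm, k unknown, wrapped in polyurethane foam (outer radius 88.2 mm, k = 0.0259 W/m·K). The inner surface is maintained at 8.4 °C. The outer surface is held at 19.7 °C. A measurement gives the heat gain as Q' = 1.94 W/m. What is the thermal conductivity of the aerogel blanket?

k = 0.0144 W/m·K

ΣR = ΔT/Q' = |8.4 − 19.7|/1.94 = 5.825 m·K/W
Known resistances:
  R'_aluminium = ln(0.0449/0.0387)/(2πk) = 0.1486/(2π·227) = 1.042×10^-4 m·K/W
  R'_polyurethane foam = ln(0.0882/0.0632)/(2πk) = 0.3333/(2π·0.0259) = 2.048 m·K/W
R_aerogel blanket = ΣR − ΣR_known = 5.825 − 2.048 = 3.777 m·K/W
ln(r₂/r₁)/(2πk) = 3.777 ⇒ k = 0.3419/(2π·3.777) = 0.0144 W/m·K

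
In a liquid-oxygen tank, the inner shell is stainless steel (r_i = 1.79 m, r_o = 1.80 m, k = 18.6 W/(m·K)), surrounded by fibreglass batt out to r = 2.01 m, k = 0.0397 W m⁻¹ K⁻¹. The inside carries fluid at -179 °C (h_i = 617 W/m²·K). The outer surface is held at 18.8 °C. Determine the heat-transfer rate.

Q = 1700 W

Series thermal resistances, inner to outer:
  R_conv,in = 1/(4πr²h) = 1/(4π·1.79²·617) = 4.025×10^-5 K/W
  R_stainless steel = (1/1.79 − 1/1.80)/(4πk) = 0.003104/(4π·18.6) = 1.328×10^-5 K/W
  R_fibreglass batt = (1/1.80 − 1/2.01)/(4πk) = 0.05804/(4π·0.0397) = 0.1163 K/W
ΣR = 4.025×10^-5 + 1.328×10^-5 + 0.1163 = 0.1164 K/W
Q = ΔT/ΣR = (-179 °C − 18.8 °C)/0.1164 = -1700 W
(Negative Q ⇒ heat flows inward; heat gain = 1700 W.)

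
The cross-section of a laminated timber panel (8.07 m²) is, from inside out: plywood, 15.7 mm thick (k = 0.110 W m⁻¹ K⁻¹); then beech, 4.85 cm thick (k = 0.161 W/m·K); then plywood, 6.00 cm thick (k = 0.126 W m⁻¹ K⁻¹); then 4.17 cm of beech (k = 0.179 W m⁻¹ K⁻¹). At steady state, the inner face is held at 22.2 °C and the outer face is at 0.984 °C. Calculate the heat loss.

Q = 148 W

Treat each layer as a resistance in series:
  R_plywood = L/(kA) = 0.0157/(0.110·8.07) = 0.01769 K/W
  R_beech = L/(kA) = 0.0485/(0.161·8.07) = 0.03733 K/W
  R_plywood = L/(kA) = 0.0600/(0.126·8.07) = 0.05901 K/W
  R_beech = L/(kA) = 0.0417/(0.179·8.07) = 0.02887 K/W
ΣR = 0.01769 + 0.03733 + 0.05901 + 0.02887 = 0.1429 K/W
Q = ΔT/ΣR = (22.2 °C − 0.984 °C)/0.1429 = 148 W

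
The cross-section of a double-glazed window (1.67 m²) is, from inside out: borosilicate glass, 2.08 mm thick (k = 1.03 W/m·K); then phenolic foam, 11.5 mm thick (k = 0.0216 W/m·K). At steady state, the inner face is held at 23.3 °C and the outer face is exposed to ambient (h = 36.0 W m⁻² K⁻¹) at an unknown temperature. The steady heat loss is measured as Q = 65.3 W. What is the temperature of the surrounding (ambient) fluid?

T_out = 1.32 °C

Sum the resistances:
  R_borosilicate glass = L/(kA) = 0.00208/(1.03·1.67) = 0.001209 K/W
  R_phenolic foam = L/(kA) = 0.0115/(0.0216·1.67) = 0.3188 K/W
  R_conv,out = 1/(hA) = 1/(36.0·1.67) = 0.01663 K/W
ΣR = 0.3366 K/W
ΔT = Q·ΣR = 65.3 × 0.3366 = 21.98 K
Heat flows outward, so T_out = T_in − ΔT = 23.3 − 21.98 = 1.32 °C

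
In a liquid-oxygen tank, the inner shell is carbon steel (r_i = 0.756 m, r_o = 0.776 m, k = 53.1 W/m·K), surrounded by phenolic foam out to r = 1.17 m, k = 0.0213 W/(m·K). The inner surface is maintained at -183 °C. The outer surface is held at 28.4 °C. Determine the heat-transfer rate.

Q = 130 W

Series thermal resistances, inner to outer:
  R_carbon steel = (1/0.756 − 1/0.776)/(4πk) = 0.03409/(4π·53.1) = 5.109×10^-5 K/W
  R_phenolic foam = (1/0.776 − 1/1.17)/(4πk) = 0.4340/(4π·0.0213) = 1.621 K/W
ΣR = 5.109×10^-5 + 1.621 = 1.621 K/W
Q = ΔT/ΣR = (-183 °C − 28.4 °C)/1.621 = -130 W
(Negative Q ⇒ heat flows inward; heat gain = 130 W.)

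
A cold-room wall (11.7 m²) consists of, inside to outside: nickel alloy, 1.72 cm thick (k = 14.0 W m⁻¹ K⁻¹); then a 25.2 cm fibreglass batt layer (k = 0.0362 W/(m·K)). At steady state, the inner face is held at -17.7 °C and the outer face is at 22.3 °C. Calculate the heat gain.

Q = 67.2 W

Treat each layer as a resistance in series:
  R_nickel alloy = L/(kA) = 0.0172/(14.0·11.7) = 1.050×10^-4 K/W
  R_fibreglass batt = L/(kA) = 0.252/(0.0362·11.7) = 0.5950 K/W
ΣR = 1.050×10^-4 + 0.5950 = 0.5951 K/W
Q = ΔT/ΣR = (-17.7 °C − 22.3 °C)/0.5951 = -67.2 W
(Negative Q ⇒ heat flows inward; heat gain = 67.2 W.)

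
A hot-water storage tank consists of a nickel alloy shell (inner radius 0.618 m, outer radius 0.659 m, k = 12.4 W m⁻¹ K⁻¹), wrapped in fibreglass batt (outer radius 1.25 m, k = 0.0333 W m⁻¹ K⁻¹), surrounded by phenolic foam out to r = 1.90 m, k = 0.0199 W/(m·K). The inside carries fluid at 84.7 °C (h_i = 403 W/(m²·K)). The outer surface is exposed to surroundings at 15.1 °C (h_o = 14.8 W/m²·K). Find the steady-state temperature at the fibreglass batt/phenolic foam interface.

T = 42.2 °C

Resistance network (inner→outer):
  R_conv,in = 1/(4πr²h) = 1/(4π·0.618²·403) = 5.170×10^-4 K/W
  R_nickel alloy = (1/0.618 − 1/0.659)/(4πk) = 0.1007/(4π·12.4) = 6.461×10^-4 K/W
  R_fibreglass batt = (1/0.659 − 1/1.25)/(4πk) = 0.7175/(4π·0.0333) = 1.715 K/W
  R_phenolic foam = (1/1.25 − 1/1.90)/(4πk) = 0.2737/(4π·0.0199) = 1.094 K/W
  R_conv,out = 1/(4πr²h) = 1/(4π·1.90²·14.8) = 0.001489 K/W
ΣR = 5.170×10^-4 + 6.461×10^-4 + 1.715 + 1.094 + 0.001489 = 2.812 K/W
Q = ΔT/ΣR = (84.7 °C − 15.1 °C)/2.812 = 24.75 W
From the inner boundary to the fibreglass batt/phenolic foam interface, ΣR_partial = 1.716 K/W.
T_interface = T_in − Q·ΣR_partial = 84.7 °C − (24.75)(1.716) = 42.2 °C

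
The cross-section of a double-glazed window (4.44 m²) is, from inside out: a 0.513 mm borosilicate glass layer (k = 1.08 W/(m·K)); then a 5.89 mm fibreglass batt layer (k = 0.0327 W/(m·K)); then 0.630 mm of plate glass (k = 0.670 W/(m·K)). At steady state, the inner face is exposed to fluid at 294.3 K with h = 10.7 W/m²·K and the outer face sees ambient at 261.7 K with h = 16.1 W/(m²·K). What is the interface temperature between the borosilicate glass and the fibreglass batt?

T = 285.2 K

Resistance network (inner→outer):
  R_conv,in = 1/(hA) = 1/(10.7·4.44) = 0.02105 K/W
  R_borosilicate glass = L/(kA) = 5.13×10^-4/(1.08·4.44) = 1.070×10^-4 K/W
  R_fibreglass batt = L/(kA) = 0.00589/(0.0327·4.44) = 0.04057 K/W
  R_plate glass = L/(kA) = 6.30×10^-4/(0.670·4.44) = 2.118×10^-4 K/W
  R_conv,out = 1/(hA) = 1/(16.1·4.44) = 0.01399 K/W
ΣR = 0.02105 + 1.070×10^-4 + 0.04057 + 2.118×10^-4 + 0.01399 = 0.07593 K/W
Q = ΔT/ΣR = (294.3 K − 261.7 K)/0.07593 = 429.3 W
From the inner boundary to the borosilicate glass/fibreglass batt interface, ΣR_partial = 0.02116 K/W.
T_interface = T_in − Q·ΣR_partial = 294.3 K − (429.3)(0.02116) = 285.2 K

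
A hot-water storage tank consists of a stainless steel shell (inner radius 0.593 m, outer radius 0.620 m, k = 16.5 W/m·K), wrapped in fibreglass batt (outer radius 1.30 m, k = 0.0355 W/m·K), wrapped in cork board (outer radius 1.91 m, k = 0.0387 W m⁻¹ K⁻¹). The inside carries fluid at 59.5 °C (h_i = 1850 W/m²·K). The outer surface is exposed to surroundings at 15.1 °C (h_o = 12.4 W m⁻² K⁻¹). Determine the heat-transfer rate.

Q = 18.5 W

Resistance network (inner→outer):
  R_conv,in = 1/(4πr²h) = 1/(4π·0.593²·1850) = 1.223×10^-4 K/W
  R_stainless steel = (1/0.593 − 1/0.620)/(4πk) = 0.07344/(4π·16.5) = 3.542×10^-4 K/W
  R_fibreglass batt = (1/0.620 − 1/1.30)/(4πk) = 0.8437/(4π·0.0355) = 1.891 K/W
  R_cork board = (1/1.30 − 1/1.91)/(4πk) = 0.2457/(4π·0.0387) = 0.5052 K/W
  R_conv,out = 1/(4πr²h) = 1/(4π·1.91²·12.4) = 0.001759 K/W
ΣR = 1.223×10^-4 + 3.542×10^-4 + 1.891 + 0.5052 + 0.001759 = 2.398 K/W
Q = ΔT/ΣR = (59.5 °C − 15.1 °C)/2.398 = 18.5 W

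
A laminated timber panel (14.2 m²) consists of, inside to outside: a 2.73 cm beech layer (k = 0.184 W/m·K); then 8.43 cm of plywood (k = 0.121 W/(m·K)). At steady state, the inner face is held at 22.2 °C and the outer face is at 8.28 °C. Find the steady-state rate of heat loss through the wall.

Treat each layer as a resistance in series:
  R_beech = L/(kA) = 0.0273/(0.184·14.2) = 0.01045 K/W
  R_plywood = L/(kA) = 0.0843/(0.121·14.2) = 0.04906 K/W
ΣR = 0.01045 + 0.04906 = 0.05951 K/W
Q = ΔT/ΣR = (22.2 °C − 8.28 °C)/0.05951 = 234 W

Q = 234 W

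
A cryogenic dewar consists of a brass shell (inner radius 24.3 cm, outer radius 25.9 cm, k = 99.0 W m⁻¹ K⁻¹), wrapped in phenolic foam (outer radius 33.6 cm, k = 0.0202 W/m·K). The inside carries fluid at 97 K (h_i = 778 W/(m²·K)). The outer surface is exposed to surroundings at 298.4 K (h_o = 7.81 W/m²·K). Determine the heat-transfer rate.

Resistance network (inner→outer):
  R_conv,in = 1/(4πr²h) = 1/(4π·0.243²·778) = 0.001732 K/W
  R_brass = (1/0.243 − 1/0.259)/(4πk) = 0.2542/(4π·99.0) = 2.043×10^-4 K/W
  R_phenolic foam = (1/0.259 − 1/0.336)/(4πk) = 0.8848/(4π·0.0202) = 3.486 K/W
  R_conv,out = 1/(4πr²h) = 1/(4π·0.336²·7.81) = 0.09025 K/W
ΣR = 0.001732 + 2.043×10^-4 + 3.486 + 0.09025 = 3.578 K/W
Q = ΔT/ΣR = (97 K − 298.4 K)/3.578 = -56.3 W
(Negative Q ⇒ heat flows inward; heat gain = 56.3 W.)

Q = 56.3 W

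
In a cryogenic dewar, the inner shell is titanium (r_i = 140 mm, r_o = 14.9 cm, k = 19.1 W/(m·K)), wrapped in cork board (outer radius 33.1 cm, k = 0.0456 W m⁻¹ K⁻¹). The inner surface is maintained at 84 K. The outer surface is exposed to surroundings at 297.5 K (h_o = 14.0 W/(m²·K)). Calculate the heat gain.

Resistance network (inner→outer):
  R_titanium = (1/0.140 − 1/0.149)/(4πk) = 0.4314/(4π·19.1) = 0.001798 K/W
  R_cork board = (1/0.149 − 1/0.331)/(4πk) = 3.690/(4π·0.0456) = 6.440 K/W
  R_conv,out = 1/(4πr²h) = 1/(4π·0.331²·14.0) = 0.05188 K/W
ΣR = 0.001798 + 6.440 + 0.05188 = 6.494 K/W
Q = ΔT/ΣR = (84 K − 297.5 K)/6.494 = -32.9 W
(Negative Q ⇒ heat flows inward; heat gain = 32.9 W.)

Q = 32.9 W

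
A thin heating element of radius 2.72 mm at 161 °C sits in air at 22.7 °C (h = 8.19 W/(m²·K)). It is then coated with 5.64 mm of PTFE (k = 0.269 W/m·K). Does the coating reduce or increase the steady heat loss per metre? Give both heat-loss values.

increases: 19.4 → 46.3 W/m

Critical radius for a cylinder: r_cr = k/h = 0.0328 m = 3.28 cm.
Outer radius after coating: r₂ = 0.00272 + 0.00564 = 0.00836 m.
Since r₁ < r_cr and r₂ ≤ r_cr, the coating moves toward the maximum at r_cr — heat loss rises.
Bare: R = 1/(2πr₁h) = 7.144 m·K/W; Q = 138.3/7.144 = 19.4 W/m.
Coated: R = R_cond + R_conv = 2.989 m·K/W; Q = 138.3/2.989 = 46.3 W/m.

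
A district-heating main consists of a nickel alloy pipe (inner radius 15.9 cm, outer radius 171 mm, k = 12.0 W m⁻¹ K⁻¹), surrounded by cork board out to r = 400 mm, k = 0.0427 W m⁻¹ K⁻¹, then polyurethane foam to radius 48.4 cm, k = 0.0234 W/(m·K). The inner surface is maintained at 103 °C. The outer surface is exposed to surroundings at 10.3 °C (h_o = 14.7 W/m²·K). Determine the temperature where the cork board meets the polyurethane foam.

Series thermal resistances, inner to outer:
  R'_nickel alloy = ln(0.171/0.159)/(2πk) = 0.07276/(2π·12.0) = 9.650×10^-4 m·K/W
  R'_cork board = ln(0.400/0.171)/(2πk) = 0.8498/(2π·0.0427) = 3.167 m·K/W
  R'_polyurethane foam = ln(0.484/0.400)/(2πk) = 0.1906/(2π·0.0234) = 1.297 m·K/W
  R'_conv,out = 1/(2πr h) = 1/(2π·0.484·14.7) = 0.02237 m·K/W
ΣR = 9.650×10^-4 + 3.167 + 1.297 + 0.02237 = 4.487 m·K/W
Q' = ΔT/ΣR = (103 °C − 10.3 °C)/4.487 = 20.66 W/m
From the inner boundary to the cork board/polyurethane foam interface, ΣR_partial = 3.168 m·K/W.
T_interface = T_in − Q'·ΣR_partial = 103 °C − (20.66)(3.168) = 37.5 °C

T = 37.5 °C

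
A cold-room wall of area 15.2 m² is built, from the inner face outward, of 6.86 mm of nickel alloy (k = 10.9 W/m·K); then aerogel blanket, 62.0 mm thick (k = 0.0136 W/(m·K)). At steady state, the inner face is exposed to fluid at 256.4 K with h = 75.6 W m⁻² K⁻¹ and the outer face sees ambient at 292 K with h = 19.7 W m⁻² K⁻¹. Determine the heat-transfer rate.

Treat each layer as a resistance in series:
  R_conv,in = 1/(hA) = 1/(75.6·15.2) = 8.702×10^-4 K/W
  R_nickel alloy = L/(kA) = 0.00686/(10.9·15.2) = 4.141×10^-5 K/W
  R_aerogel blanket = L/(kA) = 0.0620/(0.0136·15.2) = 0.2999 K/W
  R_conv,out = 1/(hA) = 1/(19.7·15.2) = 0.003340 K/W
ΣR = 8.702×10^-4 + 4.141×10^-5 + 0.2999 + 0.003340 = 0.3042 K/W
Q = ΔT/ΣR = (256.4 K − 292 K)/0.3042 = -117 W
(Negative Q ⇒ heat flows inward; heat gain = 117 W.)

Q = 117 W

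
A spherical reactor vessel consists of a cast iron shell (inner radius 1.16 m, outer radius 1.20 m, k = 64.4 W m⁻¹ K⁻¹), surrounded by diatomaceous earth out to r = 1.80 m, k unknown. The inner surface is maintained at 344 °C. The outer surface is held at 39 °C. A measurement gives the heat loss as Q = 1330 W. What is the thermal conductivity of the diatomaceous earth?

k = 0.0964 W/m·K

ΣR = ΔT/Q = |344 − 39|/1330 = 0.2293 K/W
Known resistances:
  R_cast iron = (1/1.16 − 1/1.20)/(4πk) = 0.02874/(4π·64.4) = 3.551×10^-5 K/W
R_diatomaceous earth = ΣR − ΣR_known = 0.2293 − 3.551×10^-5 = 0.2293 K/W
(1/r₁−1/r₂)/(4πk) = 0.2293 ⇒ k = 0.2778/(4π·0.2293) = 0.0964 W/m·K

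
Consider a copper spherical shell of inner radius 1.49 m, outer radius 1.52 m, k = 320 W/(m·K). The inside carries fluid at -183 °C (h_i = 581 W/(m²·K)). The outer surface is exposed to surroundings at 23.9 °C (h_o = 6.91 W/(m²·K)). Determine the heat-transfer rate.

Q = 41000 W

Series thermal resistances, inner to outer:
  R_conv,in = 1/(4πr²h) = 1/(4π·1.49²·581) = 6.169×10^-5 K/W
  R_copper = (1/1.49 − 1/1.52)/(4πk) = 0.01325/(4π·320) = 3.294×10^-6 K/W
  R_conv,out = 1/(4πr²h) = 1/(4π·1.52²·6.91) = 0.004985 K/W
ΣR = 6.169×10^-5 + 3.294×10^-6 + 0.004985 = 0.005050 K/W
Q = ΔT/ΣR = (-183 °C − 23.9 °C)/0.005050 = -41000 W
(Negative Q ⇒ heat flows inward; heat gain = 41000 W.)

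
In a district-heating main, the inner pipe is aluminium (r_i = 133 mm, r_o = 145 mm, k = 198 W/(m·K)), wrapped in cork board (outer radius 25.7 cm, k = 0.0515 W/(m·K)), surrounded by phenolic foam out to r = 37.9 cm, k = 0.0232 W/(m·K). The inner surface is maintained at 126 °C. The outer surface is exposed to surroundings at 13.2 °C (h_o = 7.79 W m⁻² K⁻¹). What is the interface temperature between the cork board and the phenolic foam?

Treat each layer as a resistance in series:
  R'_aluminium = ln(0.145/0.133)/(2πk) = 0.08638/(2π·198) = 6.944×10^-5 m·K/W
  R'_cork board = ln(0.257/0.145)/(2πk) = 0.5723/(2π·0.0515) = 1.769 m·K/W
  R'_phenolic foam = ln(0.379/0.257)/(2πk) = 0.3885/(2π·0.0232) = 2.665 m·K/W
  R'_conv,out = 1/(2πr h) = 1/(2π·0.379·7.79) = 0.05391 m·K/W
ΣR = 6.944×10^-5 + 1.769 + 2.665 + 0.05391 = 4.488 m·K/W
Q' = ΔT/ΣR = (126 °C − 13.2 °C)/4.488 = 25.13 W/m
From the inner boundary to the cork board/phenolic foam interface, ΣR_partial = 1.769 m·K/W.
T_interface = T_in − Q'·ΣR_partial = 126 °C − (25.13)(1.769) = 81.5 °C

T = 81.5 °C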